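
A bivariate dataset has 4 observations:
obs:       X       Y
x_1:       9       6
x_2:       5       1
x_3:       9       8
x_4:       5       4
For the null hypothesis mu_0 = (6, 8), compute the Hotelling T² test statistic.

Step 1 — sample mean vector:
  mean(X) = (9 + 5 + 9 + 5) / 4 = 28/4 = 7
  mean(Y) = (6 + 1 + 8 + 4) / 4 = 19/4 = 4.75
  x̄ = (7, 4.75),  deviation x̄ - mu_0 = (7, 4.75) - (6, 8) = (1, -3.25).

Step 2 — sample covariance matrix, S[i,j] = (1/(n-1)) · Σ_k (x_{k,i} - mean_i) · (x_{k,j} - mean_j), divisor n-1 = 3:
  S[X,X] = ((2)·(2) + (-2)·(-2) + (2)·(2) + (-2)·(-2)) / 3 = 16/3 = 5.3333
  S[X,Y] = ((2)·(1.25) + (-2)·(-3.75) + (2)·(3.25) + (-2)·(-0.75)) / 3 = 18/3 = 6
  S[Y,Y] = ((1.25)·(1.25) + (-3.75)·(-3.75) + (3.25)·(3.25) + (-0.75)·(-0.75)) / 3 = 26.75/3 = 8.9167
  S = [[5.3333, 6],
 [6, 8.9167]].

Step 3 — invert S. det(S) = 5.3333·8.9167 - (6)² = 11.5556.
  S^{-1} = (1/det) · [[d, -b], [-b, a]] = [[0.7716, -0.5192],
 [-0.5192, 0.4615]].

Step 4 — quadratic form (x̄ - mu_0)^T · S^{-1} · (x̄ - mu_0):
  S^{-1} · (x̄ - mu_0) = (2.4591, -2.0192),
  (x̄ - mu_0)^T · [...] = (1)·(2.4591) + (-3.25)·(-2.0192) = 9.0216.

Step 5 — scale by n: T² = 4 · 9.0216 = 36.0865.

T² ≈ 36.0865


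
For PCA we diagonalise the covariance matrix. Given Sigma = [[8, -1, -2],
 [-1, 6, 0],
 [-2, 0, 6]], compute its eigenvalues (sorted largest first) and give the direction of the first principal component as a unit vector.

Step 1 — characteristic polynomial p(λ) = det(λI - Sigma) = λ³ - tr·λ² + c_1·λ - det, where tr = trace, c_1 = sum of the principal 2×2 minors, det = det(Sigma):
  tr = 8 + 6 + 6 = 20,
  c_1 = (8·6 - (-1)²) + (8·6 - (-2)²) + (6·6 - (0)²) = 47 + 44 + 36 = 127,
  det = 8·(6·6 - (0)²) - (-1)·((-1)·6 - (0)·(-2)) + (-2)·((-1)·(0) - 6·(-2)) = 8·(36) - (-1)·(-6) + (-2)·(12) = 258.
  So p(λ) = λ³ - 20λ² + 127λ - 258.
Step 2 — look for an integer root (rational root theorem: any rational root is an integer divisor of 258). Testing λ = 6:
  p(6) = 216 - 720 + 762 - 258 = 0  ✓
  Dividing out (λ - 6): p(λ) = (λ - 6)(λ² - 14λ + 43).
Step 3 — remaining eigenvalues from the quadratic λ² - 14λ + 43 = 0:
  Δ = 14² - 4·43 = 196 - 172 = 24,  λ = (14 ± √24)/2 = (14 ± 4.899)/2 ≈ 9.4495 or 4.5505.
  Sorted: λ_1 = 9.4495,  λ_2 = 6,  λ_3 = 4.5505  (check: sum = 20 = tr ✓).

Step 4 — unit eigenvector for λ_1 ≈ 9.4495: v spans the null space of (Sigma - λ_1 I), whose rows are
  r_1 = (-1.4495, -1, -2),  r_2 = (-1, -3.4495, 0),  r_3 = (-2, 0, -3.4495).
  v is orthogonal to every row, so take v ∝ r_1 × r_2 = ((-1)·(0) - (-2)·(-3.4495), (-2)·(-1) - (-1.4495)·(0), (-1.4495)·(-3.4495) - (-1)·(-1)) ≈ (-6.899, 2, 4).
  Rescale (multiply by -1 so the first nonzero entry is positive): u = (6.899, -2, -4).
  ||u|| = √((6.899)² + (-2)² + (-4)²) = √(67.5959) ≈ 8.2217,  v_1 = u/||u|| ≈ (0.8391, -0.2433, -0.4865) (||v_1|| = 1).

λ_1 = 9.4495,  λ_2 = 6,  λ_3 = 4.5505;  v_1 ≈ (0.8391, -0.2433, -0.4865)


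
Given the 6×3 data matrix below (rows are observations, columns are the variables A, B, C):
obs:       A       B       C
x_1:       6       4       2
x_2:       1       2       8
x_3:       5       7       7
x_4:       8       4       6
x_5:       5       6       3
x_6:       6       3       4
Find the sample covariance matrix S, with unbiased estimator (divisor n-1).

Step 1 — column means:
  mean(A) = (6 + 1 + 5 + 8 + 5 + 6) / 6 = 31/6 = 5.1667
  mean(B) = (4 + 2 + 7 + 4 + 6 + 3) / 6 = 26/6 = 4.3333
  mean(C) = (2 + 8 + 7 + 6 + 3 + 4) / 6 = 30/6 = 5

Step 2 — sample covariance S[i,j] = (1/(n-1)) · Σ_k (x_{k,i} - mean_i) · (x_{k,j} - mean_j), with n-1 = 5.
  S[A,A] = ((0.8333)·(0.8333) + (-4.1667)·(-4.1667) + (-0.1667)·(-0.1667) + (2.8333)·(2.8333) + (-0.1667)·(-0.1667) + (0.8333)·(0.8333)) / 5 = 26.8333/5 = 5.3667
  S[A,B] = ((0.8333)·(-0.3333) + (-4.1667)·(-2.3333) + (-0.1667)·(2.6667) + (2.8333)·(-0.3333) + (-0.1667)·(1.6667) + (0.8333)·(-1.3333)) / 5 = 6.6667/5 = 1.3333
  S[A,C] = ((0.8333)·(-3) + (-4.1667)·(3) + (-0.1667)·(2) + (2.8333)·(1) + (-0.1667)·(-2) + (0.8333)·(-1)) / 5 = -13/5 = -2.6
  S[B,B] = ((-0.3333)·(-0.3333) + (-2.3333)·(-2.3333) + (2.6667)·(2.6667) + (-0.3333)·(-0.3333) + (1.6667)·(1.6667) + (-1.3333)·(-1.3333)) / 5 = 17.3333/5 = 3.4667
  S[B,C] = ((-0.3333)·(-3) + (-2.3333)·(3) + (2.6667)·(2) + (-0.3333)·(1) + (1.6667)·(-2) + (-1.3333)·(-1)) / 5 = -3/5 = -0.6
  S[C,C] = ((-3)·(-3) + (3)·(3) + (2)·(2) + (1)·(1) + (-2)·(-2) + (-1)·(-1)) / 5 = 28/5 = 5.6

S is symmetric (S[j,i] = S[i,j]). Assembling:

S = [[5.3667, 1.3333, -2.6],
 [1.3333, 3.4667, -0.6],
 [-2.6, -0.6, 5.6]]


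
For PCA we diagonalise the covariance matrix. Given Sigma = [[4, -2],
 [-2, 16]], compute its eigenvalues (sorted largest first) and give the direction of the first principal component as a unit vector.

Step 1 — characteristic polynomial of 2×2 Sigma:
  det(Sigma - λI) = λ² - trace · λ + det = 0.
  trace = 4 + 16 = 20, det = 4·16 - (-2)² = 60.
Step 2 — discriminant:
  Δ = trace² - 4·det = 400 - 240 = 160.
Step 3 — eigenvalues:
  λ = (trace ± √Δ)/2 = (20 ± 12.6491)/2,
  λ_1 = 16.3246,  λ_2 = 3.6754.

Step 4 — unit eigenvector for λ_1: solve (Sigma - λ_1 I)v = 0. First row:
  (4 - 16.3246)·v_x + (-2)·v_y = 0, i.e. (-12.3246)·v_x + (-2)·v_y = 0,
  so v ∝ (b, λ_1 - a) = (-2, 12.3246); multiply by -1 so the first entry is positive: u = (2, -12.3246).
  ||u|| = √((2)² + (-12.3246)²) = √(155.8947) ≈ 12.4858,
  v_1 = u/||u|| ≈ (0.1602, -0.9871) (||v_1|| = 1).

λ_1 = 16.3246,  λ_2 = 3.6754;  v_1 ≈ (0.1602, -0.9871)


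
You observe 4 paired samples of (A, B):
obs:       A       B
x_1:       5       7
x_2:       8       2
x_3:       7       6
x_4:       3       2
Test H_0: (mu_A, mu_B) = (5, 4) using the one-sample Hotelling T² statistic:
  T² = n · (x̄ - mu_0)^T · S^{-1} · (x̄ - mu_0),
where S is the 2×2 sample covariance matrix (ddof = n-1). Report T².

Step 1 — sample mean vector:
  mean(A) = (5 + 8 + 7 + 3) / 4 = 23/4 = 5.75
  mean(B) = (7 + 2 + 6 + 2) / 4 = 17/4 = 4.25
  x̄ = (5.75, 4.25),  deviation x̄ - mu_0 = (5.75, 4.25) - (5, 4) = (0.75, 0.25).

Step 2 — sample covariance matrix, S[i,j] = (1/(n-1)) · Σ_k (x_{k,i} - mean_i) · (x_{k,j} - mean_j), divisor n-1 = 3:
  S[A,A] = ((-0.75)·(-0.75) + (2.25)·(2.25) + (1.25)·(1.25) + (-2.75)·(-2.75)) / 3 = 14.75/3 = 4.9167
  S[A,B] = ((-0.75)·(2.75) + (2.25)·(-2.25) + (1.25)·(1.75) + (-2.75)·(-2.25)) / 3 = 1.25/3 = 0.4167
  S[B,B] = ((2.75)·(2.75) + (-2.25)·(-2.25) + (1.75)·(1.75) + (-2.25)·(-2.25)) / 3 = 20.75/3 = 6.9167
  S = [[4.9167, 0.4167],
 [0.4167, 6.9167]].

Step 3 — invert S. det(S) = 4.9167·6.9167 - (0.4167)² = 33.8333.
  S^{-1} = (1/det) · [[d, -b], [-b, a]] = [[0.2044, -0.0123],
 [-0.0123, 0.1453]].

Step 4 — quadratic form (x̄ - mu_0)^T · S^{-1} · (x̄ - mu_0):
  S^{-1} · (x̄ - mu_0) = (0.1502, 0.0271),
  (x̄ - mu_0)^T · [...] = (0.75)·(0.1502) + (0.25)·(0.0271) = 0.1195.

Step 5 — scale by n: T² = 4 · 0.1195 = 0.4778.

T² ≈ 0.4778


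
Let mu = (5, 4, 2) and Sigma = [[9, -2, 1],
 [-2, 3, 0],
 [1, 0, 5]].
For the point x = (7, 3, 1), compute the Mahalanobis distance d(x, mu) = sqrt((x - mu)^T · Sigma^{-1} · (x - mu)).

Step 1 — centre the observation: (x - mu) = (2, -1, -1).

Step 2 — invert Sigma (cofactor / det for 3×3, or solve directly):
  Sigma^{-1} = [[0.1339, 0.0893, -0.0268],
 [0.0893, 0.3929, -0.0179],
 [-0.0268, -0.0179, 0.2054]].

Step 3 — form the quadratic (x - mu)^T · Sigma^{-1} · (x - mu):
  Sigma^{-1} · (x - mu) = (0.2054, -0.1964, -0.2411).
  (x - mu)^T · [Sigma^{-1} · (x - mu)] = (2)·(0.2054) + (-1)·(-0.1964) + (-1)·(-0.2411) = 0.8482.

Step 4 — take square root: d = √(0.8482) ≈ 0.921.

d(x, mu) = √(0.8482) ≈ 0.921


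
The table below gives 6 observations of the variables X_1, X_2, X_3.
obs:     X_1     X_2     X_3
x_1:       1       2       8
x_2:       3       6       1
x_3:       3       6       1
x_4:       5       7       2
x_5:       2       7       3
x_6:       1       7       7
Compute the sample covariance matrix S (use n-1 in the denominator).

Step 1 — column means:
  mean(X_1) = (1 + 3 + 3 + 5 + 2 + 1) / 6 = 15/6 = 2.5
  mean(X_2) = (2 + 6 + 6 + 7 + 7 + 7) / 6 = 35/6 = 5.8333
  mean(X_3) = (8 + 1 + 1 + 2 + 3 + 7) / 6 = 22/6 = 3.6667

Step 2 — sample covariance S[i,j] = (1/(n-1)) · Σ_k (x_{k,i} - mean_i) · (x_{k,j} - mean_j), with n-1 = 5.
  S[X_1,X_1] = ((-1.5)·(-1.5) + (0.5)·(0.5) + (0.5)·(0.5) + (2.5)·(2.5) + (-0.5)·(-0.5) + (-1.5)·(-1.5)) / 5 = 11.5/5 = 2.3
  S[X_1,X_2] = ((-1.5)·(-3.8333) + (0.5)·(0.1667) + (0.5)·(0.1667) + (2.5)·(1.1667) + (-0.5)·(1.1667) + (-1.5)·(1.1667)) / 5 = 6.5/5 = 1.3
  S[X_1,X_3] = ((-1.5)·(4.3333) + (0.5)·(-2.6667) + (0.5)·(-2.6667) + (2.5)·(-1.6667) + (-0.5)·(-0.6667) + (-1.5)·(3.3333)) / 5 = -18/5 = -3.6
  S[X_2,X_2] = ((-3.8333)·(-3.8333) + (0.1667)·(0.1667) + (0.1667)·(0.1667) + (1.1667)·(1.1667) + (1.1667)·(1.1667) + (1.1667)·(1.1667)) / 5 = 18.8333/5 = 3.7667
  S[X_2,X_3] = ((-3.8333)·(4.3333) + (0.1667)·(-2.6667) + (0.1667)·(-2.6667) + (1.1667)·(-1.6667) + (1.1667)·(-0.6667) + (1.1667)·(3.3333)) / 5 = -16.3333/5 = -3.2667
  S[X_3,X_3] = ((4.3333)·(4.3333) + (-2.6667)·(-2.6667) + (-2.6667)·(-2.6667) + (-1.6667)·(-1.6667) + (-0.6667)·(-0.6667) + (3.3333)·(3.3333)) / 5 = 47.3333/5 = 9.4667

S is symmetric (S[j,i] = S[i,j]). Assembling:

S = [[2.3, 1.3, -3.6],
 [1.3, 3.7667, -3.2667],
 [-3.6, -3.2667, 9.4667]]


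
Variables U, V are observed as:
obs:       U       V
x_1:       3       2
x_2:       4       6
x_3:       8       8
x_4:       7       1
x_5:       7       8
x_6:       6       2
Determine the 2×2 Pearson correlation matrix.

Step 1 — column means:
  mean(U) = (3 + 4 + 8 + 7 + 7 + 6) / 6 = 35/6 = 5.8333
  mean(V) = (2 + 6 + 8 + 1 + 8 + 2) / 6 = 27/6 = 4.5

Step 2 — sample variances and covariances s[i,j] = (1/(n-1)) · Σ_k (x_{k,i} - mean_i) · (x_{k,j} - mean_j), with n-1 = 5:
  s[U,U] = ((-2.8333)·(-2.8333) + (-1.8333)·(-1.8333) + (2.1667)·(2.1667) + (1.1667)·(1.1667) + (1.1667)·(1.1667) + (0.1667)·(0.1667)) / 5 = 18.8333/5 = 3.7667
  s[U,V] = ((-2.8333)·(-2.5) + (-1.8333)·(1.5) + (2.1667)·(3.5) + (1.1667)·(-3.5) + (1.1667)·(3.5) + (0.1667)·(-2.5)) / 5 = 11.5/5 = 2.3
  s[V,V] = ((-2.5)·(-2.5) + (1.5)·(1.5) + (3.5)·(3.5) + (-3.5)·(-3.5) + (3.5)·(3.5) + (-2.5)·(-2.5)) / 5 = 51.5/5 = 10.3
  Sample standard deviations s_i = √(s[i,i]):
  s(U) = √(3.7667) = 1.9408
  s(V) = √(10.3) = 3.2094

Step 3 — r_{ij} = s_{ij} / (s_i · s_j):
  r[U,U] = 1 (diagonal).
  r[U,V] = 2.3 / (1.9408 · 3.2094) = 2.3 / 6.2287 = 0.3693
  r[V,V] = 1 (diagonal).

R is symmetric with unit diagonal. Assembling:

R = [[1, 0.3693],
 [0.3693, 1]]


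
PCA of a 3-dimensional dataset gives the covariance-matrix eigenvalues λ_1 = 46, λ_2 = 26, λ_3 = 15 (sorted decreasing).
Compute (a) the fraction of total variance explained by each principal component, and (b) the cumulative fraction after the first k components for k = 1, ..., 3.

Step 1 — total variance = trace(Sigma) = Σ λ_i = 46 + 26 + 15 = 87.

Step 2 — fraction explained by component i = λ_i / Σ λ:
  PC1: 46/87 = 0.5287
  PC2: 26/87 = 0.2989
  PC3: 15/87 = 0.1724

Step 3 — cumulative fraction after k components = (λ_1 + ... + λ_k) / Σ λ:
  k = 1: 46/87 = 0.5287
  k = 2: (46 + 26)/87 = 72/87 = 0.8276
  k = 3: (46 + 26 + 15)/87 = 87/87 = 1

Summary (fraction, with percent):

explained: PC1 0.5287 (52.87%), PC2 0.2989 (29.89%), PC3 0.1724 (17.24%);  cumulative: 0.5287, 0.8276, 1


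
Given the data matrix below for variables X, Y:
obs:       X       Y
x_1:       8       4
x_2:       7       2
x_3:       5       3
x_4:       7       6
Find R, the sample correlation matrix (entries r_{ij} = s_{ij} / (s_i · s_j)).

Step 1 — column means:
  mean(X) = (8 + 7 + 5 + 7) / 4 = 27/4 = 6.75
  mean(Y) = (4 + 2 + 3 + 6) / 4 = 15/4 = 3.75

Step 2 — sample variances and covariances s[i,j] = (1/(n-1)) · Σ_k (x_{k,i} - mean_i) · (x_{k,j} - mean_j), with n-1 = 3:
  s[X,X] = ((1.25)·(1.25) + (0.25)·(0.25) + (-1.75)·(-1.75) + (0.25)·(0.25)) / 3 = 4.75/3 = 1.5833
  s[X,Y] = ((1.25)·(0.25) + (0.25)·(-1.75) + (-1.75)·(-0.75) + (0.25)·(2.25)) / 3 = 1.75/3 = 0.5833
  s[Y,Y] = ((0.25)·(0.25) + (-1.75)·(-1.75) + (-0.75)·(-0.75) + (2.25)·(2.25)) / 3 = 8.75/3 = 2.9167
  Sample standard deviations s_i = √(s[i,i]):
  s(X) = √(1.5833) = 1.2583
  s(Y) = √(2.9167) = 1.7078

Step 3 — r_{ij} = s_{ij} / (s_i · s_j):
  r[X,X] = 1 (diagonal).
  r[X,Y] = 0.5833 / (1.2583 · 1.7078) = 0.5833 / 2.149 = 0.2714
  r[Y,Y] = 1 (diagonal).

R is symmetric with unit diagonal. Assembling:

R = [[1, 0.2714],
 [0.2714, 1]]


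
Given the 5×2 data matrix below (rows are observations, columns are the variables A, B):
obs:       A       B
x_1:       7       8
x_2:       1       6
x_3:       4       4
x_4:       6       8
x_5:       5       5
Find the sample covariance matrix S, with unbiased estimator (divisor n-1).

Step 1 — column means:
  mean(A) = (7 + 1 + 4 + 6 + 5) / 5 = 23/5 = 4.6
  mean(B) = (8 + 6 + 4 + 8 + 5) / 5 = 31/5 = 6.2

Step 2 — sample covariance S[i,j] = (1/(n-1)) · Σ_k (x_{k,i} - mean_i) · (x_{k,j} - mean_j), with n-1 = 4.
  S[A,A] = ((2.4)·(2.4) + (-3.6)·(-3.6) + (-0.6)·(-0.6) + (1.4)·(1.4) + (0.4)·(0.4)) / 4 = 21.2/4 = 5.3
  S[A,B] = ((2.4)·(1.8) + (-3.6)·(-0.2) + (-0.6)·(-2.2) + (1.4)·(1.8) + (0.4)·(-1.2)) / 4 = 8.4/4 = 2.1
  S[B,B] = ((1.8)·(1.8) + (-0.2)·(-0.2) + (-2.2)·(-2.2) + (1.8)·(1.8) + (-1.2)·(-1.2)) / 4 = 12.8/4 = 3.2

S is symmetric (S[j,i] = S[i,j]). Assembling:

S = [[5.3, 2.1],
 [2.1, 3.2]]


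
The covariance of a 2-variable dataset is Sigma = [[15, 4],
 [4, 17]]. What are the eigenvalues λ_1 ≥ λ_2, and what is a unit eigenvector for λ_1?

Step 1 — characteristic polynomial of 2×2 Sigma:
  det(Sigma - λI) = λ² - trace · λ + det = 0.
  trace = 15 + 17 = 32, det = 15·17 - (4)² = 239.
Step 2 — discriminant:
  Δ = trace² - 4·det = 1024 - 956 = 68.
Step 3 — eigenvalues:
  λ = (trace ± √Δ)/2 = (32 ± 8.2462)/2,
  λ_1 = 20.1231,  λ_2 = 11.8769.

Step 4 — unit eigenvector for λ_1: solve (Sigma - λ_1 I)v = 0. First row:
  (15 - 20.1231)·v_x + (4)·v_y = 0, i.e. (-5.1231)·v_x + (4)·v_y = 0,
  so v ∝ (b, λ_1 - a) = (4, 5.1231) = u.
  ||u|| = √((4)² + (5.1231)²) = √(42.2462) ≈ 6.4997,
  v_1 = u/||u|| ≈ (0.6154, 0.7882) (||v_1|| = 1).

λ_1 = 20.1231,  λ_2 = 11.8769;  v_1 ≈ (0.6154, 0.7882)


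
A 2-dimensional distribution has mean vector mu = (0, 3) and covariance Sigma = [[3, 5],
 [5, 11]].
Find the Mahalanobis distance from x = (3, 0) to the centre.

Step 1 — centre the observation: (x - mu) = (3, -3).

Step 2 — invert Sigma. det(Sigma) = 3·11 - (5)² = 8.
  Sigma^{-1} = (1/det) · [[d, -b], [-b, a]] = [[1.375, -0.625],
 [-0.625, 0.375]].

Step 3 — form the quadratic (x - mu)^T · Sigma^{-1} · (x - mu):
  Sigma^{-1} · (x - mu) = (6, -3).
  (x - mu)^T · [Sigma^{-1} · (x - mu)] = (3)·(6) + (-3)·(-3) = 27.

Step 4 — take square root: d = √(27) ≈ 5.1962.

d(x, mu) = √(27) ≈ 5.1962


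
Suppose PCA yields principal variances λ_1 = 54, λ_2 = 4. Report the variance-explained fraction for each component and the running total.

Step 1 — total variance = trace(Sigma) = Σ λ_i = 54 + 4 = 58.

Step 2 — fraction explained by component i = λ_i / Σ λ:
  PC1: 54/58 = 0.931
  PC2: 4/58 = 0.069

Step 3 — cumulative fraction after k components = (λ_1 + ... + λ_k) / Σ λ:
  k = 1: 54/58 = 0.931
  k = 2: (54 + 4)/58 = 58/58 = 1

Summary (fraction, with percent):

explained: PC1 0.931 (93.1%), PC2 0.069 (6.9%);  cumulative: 0.931, 1


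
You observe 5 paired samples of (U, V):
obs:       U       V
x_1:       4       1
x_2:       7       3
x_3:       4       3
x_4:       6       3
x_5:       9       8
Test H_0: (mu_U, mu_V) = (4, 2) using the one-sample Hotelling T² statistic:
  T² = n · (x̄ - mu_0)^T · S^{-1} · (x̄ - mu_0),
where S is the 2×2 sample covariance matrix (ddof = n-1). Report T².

Step 1 — sample mean vector:
  mean(U) = (4 + 7 + 4 + 6 + 9) / 5 = 30/5 = 6
  mean(V) = (1 + 3 + 3 + 3 + 8) / 5 = 18/5 = 3.6
  x̄ = (6, 3.6),  deviation x̄ - mu_0 = (6, 3.6) - (4, 2) = (2, 1.6).

Step 2 — sample covariance matrix, S[i,j] = (1/(n-1)) · Σ_k (x_{k,i} - mean_i) · (x_{k,j} - mean_j), divisor n-1 = 4:
  S[U,U] = ((-2)·(-2) + (1)·(1) + (-2)·(-2) + (0)·(0) + (3)·(3)) / 4 = 18/4 = 4.5
  S[U,V] = ((-2)·(-2.6) + (1)·(-0.6) + (-2)·(-0.6) + (0)·(-0.6) + (3)·(4.4)) / 4 = 19/4 = 4.75
  S[V,V] = ((-2.6)·(-2.6) + (-0.6)·(-0.6) + (-0.6)·(-0.6) + (-0.6)·(-0.6) + (4.4)·(4.4)) / 4 = 27.2/4 = 6.8
  S = [[4.5, 4.75],
 [4.75, 6.8]].

Step 3 — invert S. det(S) = 4.5·6.8 - (4.75)² = 8.0375.
  S^{-1} = (1/det) · [[d, -b], [-b, a]] = [[0.846, -0.591],
 [-0.591, 0.5599]].

Step 4 — quadratic form (x̄ - mu_0)^T · S^{-1} · (x̄ - mu_0):
  S^{-1} · (x̄ - mu_0) = (0.7465, -0.2862),
  (x̄ - mu_0)^T · [...] = (2)·(0.7465) + (1.6)·(-0.2862) = 1.0351.

Step 5 — scale by n: T² = 5 · 1.0351 = 5.1757.

T² ≈ 5.1757


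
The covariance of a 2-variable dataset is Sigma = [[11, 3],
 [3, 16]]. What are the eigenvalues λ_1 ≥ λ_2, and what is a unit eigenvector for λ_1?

Step 1 — characteristic polynomial of 2×2 Sigma:
  det(Sigma - λI) = λ² - trace · λ + det = 0.
  trace = 11 + 16 = 27, det = 11·16 - (3)² = 167.
Step 2 — discriminant:
  Δ = trace² - 4·det = 729 - 668 = 61.
Step 3 — eigenvalues:
  λ = (trace ± √Δ)/2 = (27 ± 7.8102)/2,
  λ_1 = 17.4051,  λ_2 = 9.5949.

Step 4 — unit eigenvector for λ_1: solve (Sigma - λ_1 I)v = 0. First row:
  (11 - 17.4051)·v_x + (3)·v_y = 0, i.e. (-6.4051)·v_x + (3)·v_y = 0,
  so v ∝ (b, λ_1 - a) = (3, 6.4051) = u.
  ||u|| = √((3)² + (6.4051)²) = √(50.0256) ≈ 7.0729,
  v_1 = u/||u|| ≈ (0.4242, 0.9056) (||v_1|| = 1).

λ_1 = 17.4051,  λ_2 = 9.5949;  v_1 ≈ (0.4242, 0.9056)


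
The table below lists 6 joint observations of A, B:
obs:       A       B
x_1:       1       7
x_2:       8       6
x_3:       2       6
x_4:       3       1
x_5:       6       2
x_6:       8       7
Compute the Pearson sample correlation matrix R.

Step 1 — column means:
  mean(A) = (1 + 8 + 2 + 3 + 6 + 8) / 6 = 28/6 = 4.6667
  mean(B) = (7 + 6 + 6 + 1 + 2 + 7) / 6 = 29/6 = 4.8333

Step 2 — sample variances and covariances s[i,j] = (1/(n-1)) · Σ_k (x_{k,i} - mean_i) · (x_{k,j} - mean_j), with n-1 = 5:
  s[A,A] = ((-3.6667)·(-3.6667) + (3.3333)·(3.3333) + (-2.6667)·(-2.6667) + (-1.6667)·(-1.6667) + (1.3333)·(1.3333) + (3.3333)·(3.3333)) / 5 = 47.3333/5 = 9.4667
  s[A,B] = ((-3.6667)·(2.1667) + (3.3333)·(1.1667) + (-2.6667)·(1.1667) + (-1.6667)·(-3.8333) + (1.3333)·(-2.8333) + (3.3333)·(2.1667)) / 5 = 2.6667/5 = 0.5333
  s[B,B] = ((2.1667)·(2.1667) + (1.1667)·(1.1667) + (1.1667)·(1.1667) + (-3.8333)·(-3.8333) + (-2.8333)·(-2.8333) + (2.1667)·(2.1667)) / 5 = 34.8333/5 = 6.9667
  Sample standard deviations s_i = √(s[i,i]):
  s(A) = √(9.4667) = 3.0768
  s(B) = √(6.9667) = 2.6394

Step 3 — r_{ij} = s_{ij} / (s_i · s_j):
  r[A,A] = 1 (diagonal).
  r[A,B] = 0.5333 / (3.0768 · 2.6394) = 0.5333 / 8.121 = 0.0657
  r[B,B] = 1 (diagonal).

R is symmetric with unit diagonal. Assembling:

R = [[1, 0.0657],
 [0.0657, 1]]


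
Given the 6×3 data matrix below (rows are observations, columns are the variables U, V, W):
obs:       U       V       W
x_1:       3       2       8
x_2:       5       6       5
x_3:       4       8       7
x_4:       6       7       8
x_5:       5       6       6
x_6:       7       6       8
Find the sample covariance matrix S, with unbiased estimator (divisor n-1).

Step 1 — column means:
  mean(U) = (3 + 5 + 4 + 6 + 5 + 7) / 6 = 30/6 = 5
  mean(V) = (2 + 6 + 8 + 7 + 6 + 6) / 6 = 35/6 = 5.8333
  mean(W) = (8 + 5 + 7 + 8 + 6 + 8) / 6 = 42/6 = 7

Step 2 — sample covariance S[i,j] = (1/(n-1)) · Σ_k (x_{k,i} - mean_i) · (x_{k,j} - mean_j), with n-1 = 5.
  S[U,U] = ((-2)·(-2) + (0)·(0) + (-1)·(-1) + (1)·(1) + (0)·(0) + (2)·(2)) / 5 = 10/5 = 2
  S[U,V] = ((-2)·(-3.8333) + (0)·(0.1667) + (-1)·(2.1667) + (1)·(1.1667) + (0)·(0.1667) + (2)·(0.1667)) / 5 = 7/5 = 1.4
  S[U,W] = ((-2)·(1) + (0)·(-2) + (-1)·(0) + (1)·(1) + (0)·(-1) + (2)·(1)) / 5 = 1/5 = 0.2
  S[V,V] = ((-3.8333)·(-3.8333) + (0.1667)·(0.1667) + (2.1667)·(2.1667) + (1.1667)·(1.1667) + (0.1667)·(0.1667) + (0.1667)·(0.1667)) / 5 = 20.8333/5 = 4.1667
  S[V,W] = ((-3.8333)·(1) + (0.1667)·(-2) + (2.1667)·(0) + (1.1667)·(1) + (0.1667)·(-1) + (0.1667)·(1)) / 5 = -3/5 = -0.6
  S[W,W] = ((1)·(1) + (-2)·(-2) + (0)·(0) + (1)·(1) + (-1)·(-1) + (1)·(1)) / 5 = 8/5 = 1.6

S is symmetric (S[j,i] = S[i,j]). Assembling:

S = [[2, 1.4, 0.2],
 [1.4, 4.1667, -0.6],
 [0.2, -0.6, 1.6]]


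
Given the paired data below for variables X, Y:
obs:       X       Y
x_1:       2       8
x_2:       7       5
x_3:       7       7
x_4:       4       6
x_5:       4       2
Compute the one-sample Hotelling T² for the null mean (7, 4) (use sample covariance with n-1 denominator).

Step 1 — sample mean vector:
  mean(X) = (2 + 7 + 7 + 4 + 4) / 5 = 24/5 = 4.8
  mean(Y) = (8 + 5 + 7 + 6 + 2) / 5 = 28/5 = 5.6
  x̄ = (4.8, 5.6),  deviation x̄ - mu_0 = (4.8, 5.6) - (7, 4) = (-2.2, 1.6).

Step 2 — sample covariance matrix, S[i,j] = (1/(n-1)) · Σ_k (x_{k,i} - mean_i) · (x_{k,j} - mean_j), divisor n-1 = 4:
  S[X,X] = ((-2.8)·(-2.8) + (2.2)·(2.2) + (2.2)·(2.2) + (-0.8)·(-0.8) + (-0.8)·(-0.8)) / 4 = 18.8/4 = 4.7
  S[X,Y] = ((-2.8)·(2.4) + (2.2)·(-0.6) + (2.2)·(1.4) + (-0.8)·(0.4) + (-0.8)·(-3.6)) / 4 = -2.4/4 = -0.6
  S[Y,Y] = ((2.4)·(2.4) + (-0.6)·(-0.6) + (1.4)·(1.4) + (0.4)·(0.4) + (-3.6)·(-3.6)) / 4 = 21.2/4 = 5.3
  S = [[4.7, -0.6],
 [-0.6, 5.3]].

Step 3 — invert S. det(S) = 4.7·5.3 - (-0.6)² = 24.55.
  S^{-1} = (1/det) · [[d, -b], [-b, a]] = [[0.2159, 0.0244],
 [0.0244, 0.1914]].

Step 4 — quadratic form (x̄ - mu_0)^T · S^{-1} · (x̄ - mu_0):
  S^{-1} · (x̄ - mu_0) = (-0.4358, 0.2525),
  (x̄ - mu_0)^T · [...] = (-2.2)·(-0.4358) + (1.6)·(0.2525) = 1.3629.

Step 5 — scale by n: T² = 5 · 1.3629 = 6.8147.

T² ≈ 6.8147


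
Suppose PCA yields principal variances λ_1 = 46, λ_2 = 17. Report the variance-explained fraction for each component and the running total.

Step 1 — total variance = trace(Sigma) = Σ λ_i = 46 + 17 = 63.

Step 2 — fraction explained by component i = λ_i / Σ λ:
  PC1: 46/63 = 0.7302
  PC2: 17/63 = 0.2698

Step 3 — cumulative fraction after k components = (λ_1 + ... + λ_k) / Σ λ:
  k = 1: 46/63 = 0.7302
  k = 2: (46 + 17)/63 = 63/63 = 1

Summary (fraction, with percent):

explained: PC1 0.7302 (73.02%), PC2 0.2698 (26.98%);  cumulative: 0.7302, 1


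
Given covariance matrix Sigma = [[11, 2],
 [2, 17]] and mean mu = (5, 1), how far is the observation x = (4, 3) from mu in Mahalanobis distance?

Step 1 — centre the observation: (x - mu) = (-1, 2).

Step 2 — invert Sigma. det(Sigma) = 11·17 - (2)² = 183.
  Sigma^{-1} = (1/det) · [[d, -b], [-b, a]] = [[0.0929, -0.0109],
 [-0.0109, 0.0601]].

Step 3 — form the quadratic (x - mu)^T · Sigma^{-1} · (x - mu):
  Sigma^{-1} · (x - mu) = (-0.1148, 0.1311).
  (x - mu)^T · [Sigma^{-1} · (x - mu)] = (-1)·(-0.1148) + (2)·(0.1311) = 0.377.

Step 4 — take square root: d = √(0.377) ≈ 0.614.

d(x, mu) = √(0.377) ≈ 0.614


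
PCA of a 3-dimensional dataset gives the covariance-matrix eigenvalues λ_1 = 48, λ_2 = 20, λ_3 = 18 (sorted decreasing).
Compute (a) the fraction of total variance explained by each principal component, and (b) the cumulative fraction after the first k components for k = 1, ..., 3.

Step 1 — total variance = trace(Sigma) = Σ λ_i = 48 + 20 + 18 = 86.

Step 2 — fraction explained by component i = λ_i / Σ λ:
  PC1: 48/86 = 0.5581
  PC2: 20/86 = 0.2326
  PC3: 18/86 = 0.2093

Step 3 — cumulative fraction after k components = (λ_1 + ... + λ_k) / Σ λ:
  k = 1: 48/86 = 0.5581
  k = 2: (48 + 20)/86 = 68/86 = 0.7907
  k = 3: (48 + 20 + 18)/86 = 86/86 = 1

Summary (fraction, with percent):

explained: PC1 0.5581 (55.81%), PC2 0.2326 (23.26%), PC3 0.2093 (20.93%);  cumulative: 0.5581, 0.7907, 1


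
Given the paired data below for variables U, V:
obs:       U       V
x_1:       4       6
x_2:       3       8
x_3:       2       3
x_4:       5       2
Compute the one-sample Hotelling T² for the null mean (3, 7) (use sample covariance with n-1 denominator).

Step 1 — sample mean vector:
  mean(U) = (4 + 3 + 2 + 5) / 4 = 14/4 = 3.5
  mean(V) = (6 + 8 + 3 + 2) / 4 = 19/4 = 4.75
  x̄ = (3.5, 4.75),  deviation x̄ - mu_0 = (3.5, 4.75) - (3, 7) = (0.5, -2.25).

Step 2 — sample covariance matrix, S[i,j] = (1/(n-1)) · Σ_k (x_{k,i} - mean_i) · (x_{k,j} - mean_j), divisor n-1 = 3:
  S[U,U] = ((0.5)·(0.5) + (-0.5)·(-0.5) + (-1.5)·(-1.5) + (1.5)·(1.5)) / 3 = 5/3 = 1.6667
  S[U,V] = ((0.5)·(1.25) + (-0.5)·(3.25) + (-1.5)·(-1.75) + (1.5)·(-2.75)) / 3 = -2.5/3 = -0.8333
  S[V,V] = ((1.25)·(1.25) + (3.25)·(3.25) + (-1.75)·(-1.75) + (-2.75)·(-2.75)) / 3 = 22.75/3 = 7.5833
  S = [[1.6667, -0.8333],
 [-0.8333, 7.5833]].

Step 3 — invert S. det(S) = 1.6667·7.5833 - (-0.8333)² = 11.9444.
  S^{-1} = (1/det) · [[d, -b], [-b, a]] = [[0.6349, 0.0698],
 [0.0698, 0.1395]].

Step 4 — quadratic form (x̄ - mu_0)^T · S^{-1} · (x̄ - mu_0):
  S^{-1} · (x̄ - mu_0) = (0.1605, -0.2791),
  (x̄ - mu_0)^T · [...] = (0.5)·(0.1605) + (-2.25)·(-0.2791) = 0.7081.

Step 5 — scale by n: T² = 4 · 0.7081 = 2.8326.

T² ≈ 2.8326


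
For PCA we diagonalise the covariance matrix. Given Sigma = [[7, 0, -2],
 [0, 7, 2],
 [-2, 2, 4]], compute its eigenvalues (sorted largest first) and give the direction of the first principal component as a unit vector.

Step 1 — characteristic polynomial p(λ) = det(λI - Sigma) = λ³ - tr·λ² + c_1·λ - det, where tr = trace, c_1 = sum of the principal 2×2 minors, det = det(Sigma):
  tr = 7 + 7 + 4 = 18,
  c_1 = (7·7 - (0)²) + (7·4 - (-2)²) + (7·4 - (2)²) = 49 + 24 + 24 = 97,
  det = 7·(7·4 - (2)²) - (0)·((0)·4 - (2)·(-2)) + (-2)·((0)·(2) - 7·(-2)) = 7·(24) - (0)·(4) + (-2)·(14) = 140.
  So p(λ) = λ³ - 18λ² + 97λ - 140.
Step 2 — look for an integer root (rational root theorem: any rational root is an integer divisor of 140). Testing λ = 7:
  p(7) = 343 - 882 + 679 - 140 = 0  ✓
  Dividing out (λ - 7): p(λ) = (λ - 7)(λ² - 11λ + 20).
Step 3 — remaining eigenvalues from the quadratic λ² - 11λ + 20 = 0:
  Δ = 11² - 4·20 = 121 - 80 = 41,  λ = (11 ± √41)/2 = (11 ± 6.4031)/2 ≈ 8.7016 or 2.2984.
  Sorted: λ_1 = 8.7016,  λ_2 = 7,  λ_3 = 2.2984  (check: sum = 18 = tr ✓).

Step 4 — unit eigenvector for λ_1 ≈ 8.7016: v spans the null space of (Sigma - λ_1 I), whose rows are
  r_1 = (-1.7016, 0, -2),  r_2 = (0, -1.7016, 2),  r_3 = (-2, 2, -4.7016).
  v is orthogonal to every row, so take v ∝ r_1 × r_2 = ((0)·(2) - (-2)·(-1.7016), (-2)·(0) - (-1.7016)·(2), (-1.7016)·(-1.7016) - (0)·(0)) ≈ (-3.4031, 3.4031, 2.8953).
  Rescale (multiply by -1 so the first nonzero entry is positive): u = (3.4031, -3.4031, -2.8953).
  ||u|| = √((3.4031)² + (-3.4031)² + (-2.8953)²) = √(31.5454) ≈ 5.6165,  v_1 = u/||u|| ≈ (0.6059, -0.6059, -0.5155) (||v_1|| = 1).

λ_1 = 8.7016,  λ_2 = 7,  λ_3 = 2.2984;  v_1 ≈ (0.6059, -0.6059, -0.5155)


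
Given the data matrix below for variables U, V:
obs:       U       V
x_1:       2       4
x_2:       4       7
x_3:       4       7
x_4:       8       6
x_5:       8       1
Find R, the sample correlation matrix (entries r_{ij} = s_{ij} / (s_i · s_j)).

Step 1 — column means:
  mean(U) = (2 + 4 + 4 + 8 + 8) / 5 = 26/5 = 5.2
  mean(V) = (4 + 7 + 7 + 6 + 1) / 5 = 25/5 = 5

Step 2 — sample variances and covariances s[i,j] = (1/(n-1)) · Σ_k (x_{k,i} - mean_i) · (x_{k,j} - mean_j), with n-1 = 4:
  s[U,U] = ((-3.2)·(-3.2) + (-1.2)·(-1.2) + (-1.2)·(-1.2) + (2.8)·(2.8) + (2.8)·(2.8)) / 4 = 28.8/4 = 7.2
  s[U,V] = ((-3.2)·(-1) + (-1.2)·(2) + (-1.2)·(2) + (2.8)·(1) + (2.8)·(-4)) / 4 = -10/4 = -2.5
  s[V,V] = ((-1)·(-1) + (2)·(2) + (2)·(2) + (1)·(1) + (-4)·(-4)) / 4 = 26/4 = 6.5
  Sample standard deviations s_i = √(s[i,i]):
  s(U) = √(7.2) = 2.6833
  s(V) = √(6.5) = 2.5495

Step 3 — r_{ij} = s_{ij} / (s_i · s_j):
  r[U,U] = 1 (diagonal).
  r[U,V] = -2.5 / (2.6833 · 2.5495) = -2.5 / 6.8411 = -0.3654
  r[V,V] = 1 (diagonal).

R is symmetric with unit diagonal. Assembling:

R = [[1, -0.3654],
 [-0.3654, 1]]


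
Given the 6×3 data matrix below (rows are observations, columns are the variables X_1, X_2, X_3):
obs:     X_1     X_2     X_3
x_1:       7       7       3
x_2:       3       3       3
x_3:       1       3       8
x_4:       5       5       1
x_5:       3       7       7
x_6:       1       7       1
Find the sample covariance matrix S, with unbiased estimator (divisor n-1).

Step 1 — column means:
  mean(X_1) = (7 + 3 + 1 + 5 + 3 + 1) / 6 = 20/6 = 3.3333
  mean(X_2) = (7 + 3 + 3 + 5 + 7 + 7) / 6 = 32/6 = 5.3333
  mean(X_3) = (3 + 3 + 8 + 1 + 7 + 1) / 6 = 23/6 = 3.8333

Step 2 — sample covariance S[i,j] = (1/(n-1)) · Σ_k (x_{k,i} - mean_i) · (x_{k,j} - mean_j), with n-1 = 5.
  S[X_1,X_1] = ((3.6667)·(3.6667) + (-0.3333)·(-0.3333) + (-2.3333)·(-2.3333) + (1.6667)·(1.6667) + (-0.3333)·(-0.3333) + (-2.3333)·(-2.3333)) / 5 = 27.3333/5 = 5.4667
  S[X_1,X_2] = ((3.6667)·(1.6667) + (-0.3333)·(-2.3333) + (-2.3333)·(-2.3333) + (1.6667)·(-0.3333) + (-0.3333)·(1.6667) + (-2.3333)·(1.6667)) / 5 = 7.3333/5 = 1.4667
  S[X_1,X_3] = ((3.6667)·(-0.8333) + (-0.3333)·(-0.8333) + (-2.3333)·(4.1667) + (1.6667)·(-2.8333) + (-0.3333)·(3.1667) + (-2.3333)·(-2.8333)) / 5 = -11.6667/5 = -2.3333
  S[X_2,X_2] = ((1.6667)·(1.6667) + (-2.3333)·(-2.3333) + (-2.3333)·(-2.3333) + (-0.3333)·(-0.3333) + (1.6667)·(1.6667) + (1.6667)·(1.6667)) / 5 = 19.3333/5 = 3.8667
  S[X_2,X_3] = ((1.6667)·(-0.8333) + (-2.3333)·(-0.8333) + (-2.3333)·(4.1667) + (-0.3333)·(-2.8333) + (1.6667)·(3.1667) + (1.6667)·(-2.8333)) / 5 = -7.6667/5 = -1.5333
  S[X_3,X_3] = ((-0.8333)·(-0.8333) + (-0.8333)·(-0.8333) + (4.1667)·(4.1667) + (-2.8333)·(-2.8333) + (3.1667)·(3.1667) + (-2.8333)·(-2.8333)) / 5 = 44.8333/5 = 8.9667

S is symmetric (S[j,i] = S[i,j]). Assembling:

S = [[5.4667, 1.4667, -2.3333],
 [1.4667, 3.8667, -1.5333],
 [-2.3333, -1.5333, 8.9667]]


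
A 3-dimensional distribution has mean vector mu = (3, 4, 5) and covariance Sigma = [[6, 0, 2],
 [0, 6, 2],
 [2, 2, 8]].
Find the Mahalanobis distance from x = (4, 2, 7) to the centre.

Step 1 — centre the observation: (x - mu) = (1, -2, 2).

Step 2 — invert Sigma (cofactor / det for 3×3, or solve directly):
  Sigma^{-1} = [[0.1833, 0.0167, -0.05],
 [0.0167, 0.1833, -0.05],
 [-0.05, -0.05, 0.15]].

Step 3 — form the quadratic (x - mu)^T · Sigma^{-1} · (x - mu):
  Sigma^{-1} · (x - mu) = (0.05, -0.45, 0.35).
  (x - mu)^T · [Sigma^{-1} · (x - mu)] = (1)·(0.05) + (-2)·(-0.45) + (2)·(0.35) = 1.65.

Step 4 — take square root: d = √(1.65) ≈ 1.2845.

d(x, mu) = √(1.65) ≈ 1.2845


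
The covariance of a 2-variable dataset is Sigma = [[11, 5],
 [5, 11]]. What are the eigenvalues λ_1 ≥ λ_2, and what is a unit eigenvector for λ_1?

Step 1 — characteristic polynomial of 2×2 Sigma:
  det(Sigma - λI) = λ² - trace · λ + det = 0.
  trace = 11 + 11 = 22, det = 11·11 - (5)² = 96.
Step 2 — discriminant:
  Δ = trace² - 4·det = 484 - 384 = 100.
Step 3 — eigenvalues:
  λ = (trace ± √Δ)/2 = (22 ± 10)/2,
  λ_1 = 16,  λ_2 = 6.

Step 4 — unit eigenvector for λ_1: solve (Sigma - λ_1 I)v = 0. First row:
  (11 - 16)·v_x + (5)·v_y = 0, i.e. (-5)·v_x + (5)·v_y = 0,
  so v ∝ (b, λ_1 - a) = (5, 5) = u.
  ||u|| = √((5)² + (5)²) = √(50) ≈ 7.0711,
  v_1 = u/||u|| ≈ (0.7071, 0.7071) (||v_1|| = 1).

λ_1 = 16,  λ_2 = 6;  v_1 ≈ (0.7071, 0.7071)


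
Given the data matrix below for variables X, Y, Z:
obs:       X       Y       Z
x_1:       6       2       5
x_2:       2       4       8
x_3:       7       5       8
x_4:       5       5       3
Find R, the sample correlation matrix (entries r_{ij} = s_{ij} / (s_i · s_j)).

Step 1 — column means:
  mean(X) = (6 + 2 + 7 + 5) / 4 = 20/4 = 5
  mean(Y) = (2 + 4 + 5 + 5) / 4 = 16/4 = 4
  mean(Z) = (5 + 8 + 8 + 3) / 4 = 24/4 = 6

Step 2 — sample variances and covariances s[i,j] = (1/(n-1)) · Σ_k (x_{k,i} - mean_i) · (x_{k,j} - mean_j), with n-1 = 3:
  s[X,X] = ((1)·(1) + (-3)·(-3) + (2)·(2) + (0)·(0)) / 3 = 14/3 = 4.6667
  s[X,Y] = ((1)·(-2) + (-3)·(0) + (2)·(1) + (0)·(1)) / 3 = 0/3 = 0
  s[X,Z] = ((1)·(-1) + (-3)·(2) + (2)·(2) + (0)·(-3)) / 3 = -3/3 = -1
  s[Y,Y] = ((-2)·(-2) + (0)·(0) + (1)·(1) + (1)·(1)) / 3 = 6/3 = 2
  s[Y,Z] = ((-2)·(-1) + (0)·(2) + (1)·(2) + (1)·(-3)) / 3 = 1/3 = 0.3333
  s[Z,Z] = ((-1)·(-1) + (2)·(2) + (2)·(2) + (-3)·(-3)) / 3 = 18/3 = 6
  Sample standard deviations s_i = √(s[i,i]):
  s(X) = √(4.6667) = 2.1602
  s(Y) = √(2) = 1.4142
  s(Z) = √(6) = 2.4495

Step 3 — r_{ij} = s_{ij} / (s_i · s_j):
  r[X,X] = 1 (diagonal).
  r[X,Y] = 0 / (2.1602 · 1.4142) = 0 / 3.0551 = 0
  r[X,Z] = -1 / (2.1602 · 2.4495) = -1 / 5.2915 = -0.189
  r[Y,Y] = 1 (diagonal).
  r[Y,Z] = 0.3333 / (1.4142 · 2.4495) = 0.3333 / 3.4641 = 0.0962
  r[Z,Z] = 1 (diagonal).

R is symmetric with unit diagonal. Assembling:

R = [[1, 0, -0.189],
 [0, 1, 0.0962],
 [-0.189, 0.0962, 1]]


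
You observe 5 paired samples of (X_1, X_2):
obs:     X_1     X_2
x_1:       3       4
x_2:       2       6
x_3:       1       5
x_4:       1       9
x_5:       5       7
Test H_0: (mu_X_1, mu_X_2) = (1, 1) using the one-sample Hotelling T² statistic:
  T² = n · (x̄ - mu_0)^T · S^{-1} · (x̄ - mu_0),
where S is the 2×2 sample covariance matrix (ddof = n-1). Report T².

Step 1 — sample mean vector:
  mean(X_1) = (3 + 2 + 1 + 1 + 5) / 5 = 12/5 = 2.4
  mean(X_2) = (4 + 6 + 5 + 9 + 7) / 5 = 31/5 = 6.2
  x̄ = (2.4, 6.2),  deviation x̄ - mu_0 = (2.4, 6.2) - (1, 1) = (1.4, 5.2).

Step 2 — sample covariance matrix, S[i,j] = (1/(n-1)) · Σ_k (x_{k,i} - mean_i) · (x_{k,j} - mean_j), divisor n-1 = 4:
  S[X_1,X_1] = ((0.6)·(0.6) + (-0.4)·(-0.4) + (-1.4)·(-1.4) + (-1.4)·(-1.4) + (2.6)·(2.6)) / 4 = 11.2/4 = 2.8
  S[X_1,X_2] = ((0.6)·(-2.2) + (-0.4)·(-0.2) + (-1.4)·(-1.2) + (-1.4)·(2.8) + (2.6)·(0.8)) / 4 = -1.4/4 = -0.35
  S[X_2,X_2] = ((-2.2)·(-2.2) + (-0.2)·(-0.2) + (-1.2)·(-1.2) + (2.8)·(2.8) + (0.8)·(0.8)) / 4 = 14.8/4 = 3.7
  S = [[2.8, -0.35],
 [-0.35, 3.7]].

Step 3 — invert S. det(S) = 2.8·3.7 - (-0.35)² = 10.2375.
  S^{-1} = (1/det) · [[d, -b], [-b, a]] = [[0.3614, 0.0342],
 [0.0342, 0.2735]].

Step 4 — quadratic form (x̄ - mu_0)^T · S^{-1} · (x̄ - mu_0):
  S^{-1} · (x̄ - mu_0) = (0.6838, 1.4701),
  (x̄ - mu_0)^T · [...] = (1.4)·(0.6838) + (5.2)·(1.4701) = 8.6017.

Step 5 — scale by n: T² = 5 · 8.6017 = 43.0085.

T² ≈ 43.0085


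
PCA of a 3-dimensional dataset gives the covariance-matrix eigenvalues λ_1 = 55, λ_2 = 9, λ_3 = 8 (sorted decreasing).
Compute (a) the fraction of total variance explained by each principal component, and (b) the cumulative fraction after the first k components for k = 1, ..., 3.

Step 1 — total variance = trace(Sigma) = Σ λ_i = 55 + 9 + 8 = 72.

Step 2 — fraction explained by component i = λ_i / Σ λ:
  PC1: 55/72 = 0.7639
  PC2: 9/72 = 0.125
  PC3: 8/72 = 0.1111

Step 3 — cumulative fraction after k components = (λ_1 + ... + λ_k) / Σ λ:
  k = 1: 55/72 = 0.7639
  k = 2: (55 + 9)/72 = 64/72 = 0.8889
  k = 3: (55 + 9 + 8)/72 = 72/72 = 1

Summary (fraction, with percent):

explained: PC1 0.7639 (76.39%), PC2 0.125 (12.5%), PC3 0.1111 (11.11%);  cumulative: 0.7639, 0.8889, 1


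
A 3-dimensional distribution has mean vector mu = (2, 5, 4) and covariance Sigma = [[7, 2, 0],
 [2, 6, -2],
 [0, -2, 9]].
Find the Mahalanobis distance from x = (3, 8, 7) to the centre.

Step 1 — centre the observation: (x - mu) = (1, 3, 3).

Step 2 — invert Sigma (cofactor / det for 3×3, or solve directly):
  Sigma^{-1} = [[0.1592, -0.0573, -0.0127],
 [-0.0573, 0.2006, 0.0446],
 [-0.0127, 0.0446, 0.121]].

Step 3 — form the quadratic (x - mu)^T · Sigma^{-1} · (x - mu):
  Sigma^{-1} · (x - mu) = (-0.051, 0.6783, 0.4841).
  (x - mu)^T · [Sigma^{-1} · (x - mu)] = (1)·(-0.051) + (3)·(0.6783) + (3)·(0.4841) = 3.4363.

Step 4 — take square root: d = √(3.4363) ≈ 1.8537.

d(x, mu) = √(3.4363) ≈ 1.8537


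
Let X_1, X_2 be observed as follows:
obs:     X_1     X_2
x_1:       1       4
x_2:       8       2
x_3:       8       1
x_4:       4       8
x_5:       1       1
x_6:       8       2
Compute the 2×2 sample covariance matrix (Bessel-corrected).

Step 1 — column means:
  mean(X_1) = (1 + 8 + 8 + 4 + 1 + 8) / 6 = 30/6 = 5
  mean(X_2) = (4 + 2 + 1 + 8 + 1 + 2) / 6 = 18/6 = 3

Step 2 — sample covariance S[i,j] = (1/(n-1)) · Σ_k (x_{k,i} - mean_i) · (x_{k,j} - mean_j), with n-1 = 5.
  S[X_1,X_1] = ((-4)·(-4) + (3)·(3) + (3)·(3) + (-1)·(-1) + (-4)·(-4) + (3)·(3)) / 5 = 60/5 = 12
  S[X_1,X_2] = ((-4)·(1) + (3)·(-1) + (3)·(-2) + (-1)·(5) + (-4)·(-2) + (3)·(-1)) / 5 = -13/5 = -2.6
  S[X_2,X_2] = ((1)·(1) + (-1)·(-1) + (-2)·(-2) + (5)·(5) + (-2)·(-2) + (-1)·(-1)) / 5 = 36/5 = 7.2

S is symmetric (S[j,i] = S[i,j]). Assembling:

S = [[12, -2.6],
 [-2.6, 7.2]]


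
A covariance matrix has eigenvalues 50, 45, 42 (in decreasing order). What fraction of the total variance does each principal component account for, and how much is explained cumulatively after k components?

Step 1 — total variance = trace(Sigma) = Σ λ_i = 50 + 45 + 42 = 137.

Step 2 — fraction explained by component i = λ_i / Σ λ:
  PC1: 50/137 = 0.365
  PC2: 45/137 = 0.3285
  PC3: 42/137 = 0.3066

Step 3 — cumulative fraction after k components = (λ_1 + ... + λ_k) / Σ λ:
  k = 1: 50/137 = 0.365
  k = 2: (50 + 45)/137 = 95/137 = 0.6934
  k = 3: (50 + 45 + 42)/137 = 137/137 = 1

Summary (fraction, with percent):

explained: PC1 0.365 (36.5%), PC2 0.3285 (32.85%), PC3 0.3066 (30.66%);  cumulative: 0.365, 0.6934, 1


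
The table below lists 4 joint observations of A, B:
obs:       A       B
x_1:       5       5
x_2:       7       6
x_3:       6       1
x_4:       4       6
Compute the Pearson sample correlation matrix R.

Step 1 — column means:
  mean(A) = (5 + 7 + 6 + 4) / 4 = 22/4 = 5.5
  mean(B) = (5 + 6 + 1 + 6) / 4 = 18/4 = 4.5

Step 2 — sample variances and covariances s[i,j] = (1/(n-1)) · Σ_k (x_{k,i} - mean_i) · (x_{k,j} - mean_j), with n-1 = 3:
  s[A,A] = ((-0.5)·(-0.5) + (1.5)·(1.5) + (0.5)·(0.5) + (-1.5)·(-1.5)) / 3 = 5/3 = 1.6667
  s[A,B] = ((-0.5)·(0.5) + (1.5)·(1.5) + (0.5)·(-3.5) + (-1.5)·(1.5)) / 3 = -2/3 = -0.6667
  s[B,B] = ((0.5)·(0.5) + (1.5)·(1.5) + (-3.5)·(-3.5) + (1.5)·(1.5)) / 3 = 17/3 = 5.6667
  Sample standard deviations s_i = √(s[i,i]):
  s(A) = √(1.6667) = 1.291
  s(B) = √(5.6667) = 2.3805

Step 3 — r_{ij} = s_{ij} / (s_i · s_j):
  r[A,A] = 1 (diagonal).
  r[A,B] = -0.6667 / (1.291 · 2.3805) = -0.6667 / 3.0732 = -0.2169
  r[B,B] = 1 (diagonal).

R is symmetric with unit diagonal. Assembling:

R = [[1, -0.2169],
 [-0.2169, 1]]


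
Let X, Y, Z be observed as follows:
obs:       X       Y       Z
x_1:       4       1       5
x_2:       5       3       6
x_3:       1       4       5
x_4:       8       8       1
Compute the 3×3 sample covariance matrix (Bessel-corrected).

Step 1 — column means:
  mean(X) = (4 + 5 + 1 + 8) / 4 = 18/4 = 4.5
  mean(Y) = (1 + 3 + 4 + 8) / 4 = 16/4 = 4
  mean(Z) = (5 + 6 + 5 + 1) / 4 = 17/4 = 4.25

Step 2 — sample covariance S[i,j] = (1/(n-1)) · Σ_k (x_{k,i} - mean_i) · (x_{k,j} - mean_j), with n-1 = 3.
  S[X,X] = ((-0.5)·(-0.5) + (0.5)·(0.5) + (-3.5)·(-3.5) + (3.5)·(3.5)) / 3 = 25/3 = 8.3333
  S[X,Y] = ((-0.5)·(-3) + (0.5)·(-1) + (-3.5)·(0) + (3.5)·(4)) / 3 = 15/3 = 5
  S[X,Z] = ((-0.5)·(0.75) + (0.5)·(1.75) + (-3.5)·(0.75) + (3.5)·(-3.25)) / 3 = -13.5/3 = -4.5
  S[Y,Y] = ((-3)·(-3) + (-1)·(-1) + (0)·(0) + (4)·(4)) / 3 = 26/3 = 8.6667
  S[Y,Z] = ((-3)·(0.75) + (-1)·(1.75) + (0)·(0.75) + (4)·(-3.25)) / 3 = -17/3 = -5.6667
  S[Z,Z] = ((0.75)·(0.75) + (1.75)·(1.75) + (0.75)·(0.75) + (-3.25)·(-3.25)) / 3 = 14.75/3 = 4.9167

S is symmetric (S[j,i] = S[i,j]). Assembling:

S = [[8.3333, 5, -4.5],
 [5, 8.6667, -5.6667],
 [-4.5, -5.6667, 4.9167]]
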